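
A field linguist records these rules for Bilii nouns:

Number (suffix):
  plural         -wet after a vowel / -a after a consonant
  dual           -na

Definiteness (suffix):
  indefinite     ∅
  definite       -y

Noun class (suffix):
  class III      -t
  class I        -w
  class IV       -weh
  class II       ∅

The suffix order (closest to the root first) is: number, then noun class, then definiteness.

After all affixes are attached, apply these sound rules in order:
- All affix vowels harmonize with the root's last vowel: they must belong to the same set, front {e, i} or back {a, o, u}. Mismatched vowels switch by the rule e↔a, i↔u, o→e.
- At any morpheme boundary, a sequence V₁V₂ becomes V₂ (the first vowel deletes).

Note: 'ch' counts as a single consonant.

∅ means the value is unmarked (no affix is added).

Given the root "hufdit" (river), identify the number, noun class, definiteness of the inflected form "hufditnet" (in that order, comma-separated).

Segment: hufdit-na-t.
number: -na → dual.
noun class: -t → class III.
definiteness: ∅ → indefinite.

dual, class III, indefinite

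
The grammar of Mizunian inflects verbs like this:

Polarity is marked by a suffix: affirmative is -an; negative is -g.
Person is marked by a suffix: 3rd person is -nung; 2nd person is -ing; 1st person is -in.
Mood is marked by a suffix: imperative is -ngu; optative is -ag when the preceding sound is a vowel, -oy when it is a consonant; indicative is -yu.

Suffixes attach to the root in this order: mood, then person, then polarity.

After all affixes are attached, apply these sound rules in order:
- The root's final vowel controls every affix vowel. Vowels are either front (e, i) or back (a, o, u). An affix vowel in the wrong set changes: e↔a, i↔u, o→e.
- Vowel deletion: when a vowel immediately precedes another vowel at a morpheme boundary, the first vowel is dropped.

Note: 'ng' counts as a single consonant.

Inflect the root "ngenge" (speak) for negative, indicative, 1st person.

Attach mood indicative -yu → ngengeyu.
Attach person 1st person -in → ngengeyuin.
Attach polarity negative -g → ngengeyuing.
Apply vowel harmony: ngengeyuing → ngengeyiing.
Apply vowel deletion: ngengeyiing → ngengeying.

ngengeying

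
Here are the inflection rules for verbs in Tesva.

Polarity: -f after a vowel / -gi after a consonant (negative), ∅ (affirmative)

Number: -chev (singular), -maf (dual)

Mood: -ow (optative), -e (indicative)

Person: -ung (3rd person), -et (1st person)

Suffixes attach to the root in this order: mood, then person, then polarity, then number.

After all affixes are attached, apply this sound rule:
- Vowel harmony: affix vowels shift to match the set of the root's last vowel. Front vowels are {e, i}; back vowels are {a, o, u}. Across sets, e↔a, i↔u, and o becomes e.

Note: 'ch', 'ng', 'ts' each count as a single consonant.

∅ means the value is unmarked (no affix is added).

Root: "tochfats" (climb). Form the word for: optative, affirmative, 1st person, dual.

Attach mood optative -ow → tochfatsow.
Attach person 1st person -et → tochfatsowet.
polarity = affirmative: zero marking, form stays tochfatsowet.
Attach number dual -maf → tochfatsowetmaf.
Apply vowel harmony: tochfatsowetmaf → tochfatsowatmaf.

tochfatsowatmaf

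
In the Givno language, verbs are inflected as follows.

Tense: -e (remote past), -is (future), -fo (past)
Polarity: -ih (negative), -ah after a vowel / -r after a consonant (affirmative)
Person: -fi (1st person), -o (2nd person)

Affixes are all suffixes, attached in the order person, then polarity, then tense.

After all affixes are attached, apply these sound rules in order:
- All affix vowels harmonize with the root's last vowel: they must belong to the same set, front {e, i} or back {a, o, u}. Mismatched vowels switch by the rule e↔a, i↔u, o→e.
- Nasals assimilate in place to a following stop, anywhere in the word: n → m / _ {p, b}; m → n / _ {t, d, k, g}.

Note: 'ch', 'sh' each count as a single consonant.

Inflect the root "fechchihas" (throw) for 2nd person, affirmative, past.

Attach person 2nd person -o → fechchihaso.
Attach polarity affirmative -ah (after vowel 'o') → fechchihasoah.
Attach tense past -fo → fechchihasoahfo.
Vowel harmony: no change.
Nasal assimilation: no change.

fechchihasoahfo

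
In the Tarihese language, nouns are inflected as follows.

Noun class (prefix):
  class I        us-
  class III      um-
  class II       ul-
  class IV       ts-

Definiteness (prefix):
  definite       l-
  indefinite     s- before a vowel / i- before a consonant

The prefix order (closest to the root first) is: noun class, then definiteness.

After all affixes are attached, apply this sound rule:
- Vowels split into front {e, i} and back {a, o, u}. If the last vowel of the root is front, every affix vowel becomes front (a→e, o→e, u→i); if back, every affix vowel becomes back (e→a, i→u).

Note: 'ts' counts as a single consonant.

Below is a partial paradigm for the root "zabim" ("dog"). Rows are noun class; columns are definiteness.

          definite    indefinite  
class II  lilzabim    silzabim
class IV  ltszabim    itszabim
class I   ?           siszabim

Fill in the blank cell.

liszabim

Attach noun class class I us- → uszabim.
Attach definiteness definite l- → luszabim.
Apply vowel harmony: luszabim → liszabim.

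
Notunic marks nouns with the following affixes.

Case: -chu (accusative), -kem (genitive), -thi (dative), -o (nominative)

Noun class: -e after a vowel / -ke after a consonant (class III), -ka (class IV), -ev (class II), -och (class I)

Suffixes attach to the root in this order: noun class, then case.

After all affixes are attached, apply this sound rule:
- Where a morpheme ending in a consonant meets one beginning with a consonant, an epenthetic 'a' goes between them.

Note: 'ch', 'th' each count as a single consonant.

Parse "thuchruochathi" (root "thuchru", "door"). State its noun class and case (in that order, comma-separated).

class I, dative

Segment: thuchru-och-thi.
noun class: -och → class I.
case: -thi → dative.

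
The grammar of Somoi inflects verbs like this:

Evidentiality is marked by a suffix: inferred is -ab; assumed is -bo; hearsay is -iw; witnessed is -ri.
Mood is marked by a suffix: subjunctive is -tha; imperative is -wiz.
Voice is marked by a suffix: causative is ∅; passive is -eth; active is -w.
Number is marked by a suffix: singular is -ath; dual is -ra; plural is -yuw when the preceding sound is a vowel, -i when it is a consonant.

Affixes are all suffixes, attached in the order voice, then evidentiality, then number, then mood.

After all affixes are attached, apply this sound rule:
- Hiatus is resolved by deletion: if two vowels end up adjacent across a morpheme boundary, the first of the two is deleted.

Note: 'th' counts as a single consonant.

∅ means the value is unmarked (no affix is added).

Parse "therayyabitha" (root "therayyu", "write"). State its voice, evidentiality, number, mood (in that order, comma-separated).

causative, inferred, plural, subjunctive

Segment: therayyu-ab-i-tha.
voice: ∅ → causative.
evidentiality: -ab → inferred.
number: -yuw/i → plural.
mood: -tha → subjunctive.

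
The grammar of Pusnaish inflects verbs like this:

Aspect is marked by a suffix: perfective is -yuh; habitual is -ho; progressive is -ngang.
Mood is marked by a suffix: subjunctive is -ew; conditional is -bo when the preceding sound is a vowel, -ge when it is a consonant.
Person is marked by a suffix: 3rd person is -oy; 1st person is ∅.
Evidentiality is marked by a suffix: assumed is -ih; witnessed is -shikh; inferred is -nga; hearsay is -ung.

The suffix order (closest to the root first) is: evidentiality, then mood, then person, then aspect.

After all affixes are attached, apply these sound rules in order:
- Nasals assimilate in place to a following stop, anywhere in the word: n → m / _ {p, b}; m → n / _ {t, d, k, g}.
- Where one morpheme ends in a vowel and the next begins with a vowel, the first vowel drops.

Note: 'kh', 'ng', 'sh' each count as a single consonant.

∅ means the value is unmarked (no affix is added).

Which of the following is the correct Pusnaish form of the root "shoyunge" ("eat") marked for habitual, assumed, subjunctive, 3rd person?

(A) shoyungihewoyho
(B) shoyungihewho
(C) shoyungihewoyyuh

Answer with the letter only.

Attach evidentiality assumed -ih → shoyungeih.
Attach mood subjunctive -ew → shoyungeihew.
Attach person 3rd person -oy → shoyungeihewoy.
Attach aspect habitual -ho → shoyungeihewoyho.
Nasal assimilation: no change.
Apply vowel deletion: shoyungeihewoyho → shoyungihewoyho.
So the correct form is shoyungihewoyho, option (A).
(C) shoyungihewoyyuh is wrong: it uses perfective instead of habitual for aspect.
(B) shoyungihewho is wrong: it uses 1st person instead of 3rd person for person.

A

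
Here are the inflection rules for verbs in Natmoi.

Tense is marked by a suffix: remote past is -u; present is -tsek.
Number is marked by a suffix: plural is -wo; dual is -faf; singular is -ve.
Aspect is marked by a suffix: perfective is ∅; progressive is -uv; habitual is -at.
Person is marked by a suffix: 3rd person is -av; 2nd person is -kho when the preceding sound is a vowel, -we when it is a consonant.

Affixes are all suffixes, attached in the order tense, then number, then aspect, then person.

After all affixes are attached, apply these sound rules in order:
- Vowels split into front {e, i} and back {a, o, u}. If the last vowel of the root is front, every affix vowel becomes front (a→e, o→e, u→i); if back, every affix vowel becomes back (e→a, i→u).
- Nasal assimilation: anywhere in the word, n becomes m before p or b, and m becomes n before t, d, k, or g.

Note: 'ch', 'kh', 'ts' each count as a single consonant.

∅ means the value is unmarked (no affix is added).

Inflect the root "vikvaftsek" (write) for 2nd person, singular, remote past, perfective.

vikvaftsekivekhe

Attach tense remote past -u → vikvaftseku.
Attach number singular -ve → vikvaftsekuve.
aspect = perfective: zero marking, form stays vikvaftsekuve.
Attach person 2nd person -kho (after vowel 'e') → vikvaftsekuvekho.
Apply vowel harmony: vikvaftsekuvekho → vikvaftsekivekhe.
Nasal assimilation: no change.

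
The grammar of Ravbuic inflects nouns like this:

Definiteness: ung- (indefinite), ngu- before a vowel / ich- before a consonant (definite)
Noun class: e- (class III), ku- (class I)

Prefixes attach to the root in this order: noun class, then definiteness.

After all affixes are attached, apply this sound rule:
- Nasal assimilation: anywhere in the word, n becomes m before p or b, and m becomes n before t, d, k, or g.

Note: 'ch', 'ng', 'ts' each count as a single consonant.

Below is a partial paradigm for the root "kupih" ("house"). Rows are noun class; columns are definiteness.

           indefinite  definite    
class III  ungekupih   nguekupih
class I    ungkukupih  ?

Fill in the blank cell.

ichkukupih

Attach noun class class I ku- → kukupih.
Attach definiteness definite ich- (before consonant 'k') → ichkukupih.
Nasal assimilation: no change.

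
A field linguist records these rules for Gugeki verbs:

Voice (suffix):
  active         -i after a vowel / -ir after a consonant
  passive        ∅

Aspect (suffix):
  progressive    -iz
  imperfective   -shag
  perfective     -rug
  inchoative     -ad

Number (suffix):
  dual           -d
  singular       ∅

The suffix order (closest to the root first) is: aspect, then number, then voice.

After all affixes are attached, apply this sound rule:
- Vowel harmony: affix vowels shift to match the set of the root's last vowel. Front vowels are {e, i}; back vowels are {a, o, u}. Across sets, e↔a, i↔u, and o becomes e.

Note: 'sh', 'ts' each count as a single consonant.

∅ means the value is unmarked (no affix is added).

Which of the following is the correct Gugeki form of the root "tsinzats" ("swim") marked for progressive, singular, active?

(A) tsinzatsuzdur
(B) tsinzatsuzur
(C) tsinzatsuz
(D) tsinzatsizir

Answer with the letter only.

Attach aspect progressive -iz → tsinzatsiz.
number = singular: zero marking, form stays tsinzatsiz.
Attach voice active -ir (after consonant 'z') → tsinzatsizir.
Apply vowel harmony: tsinzatsizir → tsinzatsuzur.
So the correct form is tsinzatsuzur, option (B).
(A) tsinzatsuzdur is wrong: it uses dual instead of singular for number.
(C) tsinzatsuz is wrong: it uses passive instead of active for voice.
(D) tsinzatsizir is wrong: it fails to apply the sound rule(s).

B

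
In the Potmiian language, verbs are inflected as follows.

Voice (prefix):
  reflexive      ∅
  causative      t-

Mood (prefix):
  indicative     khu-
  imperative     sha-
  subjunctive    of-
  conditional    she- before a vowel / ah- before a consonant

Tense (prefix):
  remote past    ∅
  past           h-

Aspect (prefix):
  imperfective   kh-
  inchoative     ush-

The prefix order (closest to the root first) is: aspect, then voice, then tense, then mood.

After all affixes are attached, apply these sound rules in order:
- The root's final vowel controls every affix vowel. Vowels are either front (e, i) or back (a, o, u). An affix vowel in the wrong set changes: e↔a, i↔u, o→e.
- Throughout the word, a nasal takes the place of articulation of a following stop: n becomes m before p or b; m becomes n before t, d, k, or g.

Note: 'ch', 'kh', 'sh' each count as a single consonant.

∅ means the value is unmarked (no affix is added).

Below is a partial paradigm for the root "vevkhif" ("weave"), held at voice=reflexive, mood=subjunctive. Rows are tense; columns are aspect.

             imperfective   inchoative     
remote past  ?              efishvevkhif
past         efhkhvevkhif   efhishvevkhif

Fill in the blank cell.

Attach aspect imperfective kh- → khvevkhif.
voice = reflexive: zero marking, form stays khvevkhif.
tense = remote past: zero marking, form stays khvevkhif.
Attach mood subjunctive of- → ofkhvevkhif.
Apply vowel harmony: ofkhvevkhif → efkhvevkhif.
Nasal assimilation: no change.

efkhvevkhif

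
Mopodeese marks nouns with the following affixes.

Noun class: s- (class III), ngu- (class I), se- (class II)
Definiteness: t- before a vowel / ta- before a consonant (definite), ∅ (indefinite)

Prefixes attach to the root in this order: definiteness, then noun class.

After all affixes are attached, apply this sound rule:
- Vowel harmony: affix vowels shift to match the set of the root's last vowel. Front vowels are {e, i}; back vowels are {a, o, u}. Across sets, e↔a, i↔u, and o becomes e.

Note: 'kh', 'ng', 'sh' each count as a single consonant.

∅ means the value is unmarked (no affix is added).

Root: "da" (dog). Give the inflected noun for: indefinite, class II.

definiteness = indefinite: zero marking, form stays da.
Attach noun class class II se- → seda.
Apply vowel harmony: seda → sada.

sada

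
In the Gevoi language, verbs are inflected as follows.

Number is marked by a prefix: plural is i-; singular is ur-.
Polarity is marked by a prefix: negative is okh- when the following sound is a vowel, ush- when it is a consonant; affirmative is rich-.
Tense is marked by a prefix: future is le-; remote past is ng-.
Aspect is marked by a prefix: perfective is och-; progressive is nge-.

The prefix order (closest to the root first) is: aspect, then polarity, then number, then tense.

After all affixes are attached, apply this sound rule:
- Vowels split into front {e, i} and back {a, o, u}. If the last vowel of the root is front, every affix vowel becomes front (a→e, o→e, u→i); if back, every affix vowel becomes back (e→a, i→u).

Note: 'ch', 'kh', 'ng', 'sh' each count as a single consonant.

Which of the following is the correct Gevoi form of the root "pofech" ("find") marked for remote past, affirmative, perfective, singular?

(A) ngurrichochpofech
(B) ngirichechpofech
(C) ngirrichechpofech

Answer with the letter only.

Attach aspect perfective och- → ochpofech.
Attach polarity affirmative rich- → richochpofech.
Attach number singular ur- → urrichochpofech.
Attach tense remote past ng- → ngurrichochpofech.
Apply vowel harmony: ngurrichochpofech → ngirrichechpofech.
So the correct form is ngirrichechpofech, option (C).
(B) ngirichechpofech is wrong: it uses plural instead of singular for number.
(A) ngurrichochpofech is wrong: it fails to apply the sound rule(s).

C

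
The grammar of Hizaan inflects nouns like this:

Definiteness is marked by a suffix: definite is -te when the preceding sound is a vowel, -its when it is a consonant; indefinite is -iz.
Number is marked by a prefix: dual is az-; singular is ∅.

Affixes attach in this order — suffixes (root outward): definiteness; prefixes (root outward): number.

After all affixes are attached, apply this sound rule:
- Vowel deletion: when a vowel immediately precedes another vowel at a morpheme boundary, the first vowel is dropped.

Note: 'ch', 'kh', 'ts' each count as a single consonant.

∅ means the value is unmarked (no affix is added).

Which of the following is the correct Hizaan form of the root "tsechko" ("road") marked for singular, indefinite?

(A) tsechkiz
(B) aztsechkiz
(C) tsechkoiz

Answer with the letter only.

number = singular: zero marking, form stays tsechko.
Attach definiteness indefinite -iz → tsechkoiz.
Apply vowel deletion: tsechkoiz → tsechkiz.
So the correct form is tsechkiz, option (A).
(B) aztsechkiz is wrong: it uses dual instead of singular for number.
(C) tsechkoiz is wrong: it fails to apply the sound rule(s).

A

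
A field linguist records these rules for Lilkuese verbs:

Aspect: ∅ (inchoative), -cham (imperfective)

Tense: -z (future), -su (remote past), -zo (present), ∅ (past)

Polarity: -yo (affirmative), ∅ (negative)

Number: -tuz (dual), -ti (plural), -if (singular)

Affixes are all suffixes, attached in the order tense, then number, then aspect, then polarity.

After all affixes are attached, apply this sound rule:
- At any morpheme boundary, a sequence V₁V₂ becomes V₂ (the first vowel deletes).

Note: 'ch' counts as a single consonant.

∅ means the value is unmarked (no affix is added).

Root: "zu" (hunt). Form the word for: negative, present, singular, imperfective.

Attach tense present -zo → zuzo.
Attach number singular -if → zuzoif.
Attach aspect imperfective -cham → zuzoifcham.
polarity = negative: zero marking, form stays zuzoifcham.
Apply vowel deletion: zuzoifcham → zuzifcham.

zuzifcham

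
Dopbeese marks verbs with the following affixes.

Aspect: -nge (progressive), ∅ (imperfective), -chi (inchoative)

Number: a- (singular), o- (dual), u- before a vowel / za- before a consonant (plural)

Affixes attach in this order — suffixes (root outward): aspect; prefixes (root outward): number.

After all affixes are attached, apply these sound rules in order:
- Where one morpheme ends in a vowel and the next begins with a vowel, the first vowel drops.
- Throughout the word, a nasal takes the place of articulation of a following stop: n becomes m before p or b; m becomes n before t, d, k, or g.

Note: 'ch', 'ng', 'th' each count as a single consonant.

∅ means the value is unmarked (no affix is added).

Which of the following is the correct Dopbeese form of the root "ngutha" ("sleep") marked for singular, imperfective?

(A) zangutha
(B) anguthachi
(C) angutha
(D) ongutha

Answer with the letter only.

C

aspect = imperfective: zero marking, form stays ngutha.
Attach number singular a- → angutha.
Vowel deletion: no change.
Nasal assimilation: no change.
So the correct form is angutha, option (C).
(B) anguthachi is wrong: it uses inchoative instead of imperfective for aspect.
(A) zangutha is wrong: it uses plural instead of singular for number.
(D) ongutha is wrong: it uses dual instead of singular for number.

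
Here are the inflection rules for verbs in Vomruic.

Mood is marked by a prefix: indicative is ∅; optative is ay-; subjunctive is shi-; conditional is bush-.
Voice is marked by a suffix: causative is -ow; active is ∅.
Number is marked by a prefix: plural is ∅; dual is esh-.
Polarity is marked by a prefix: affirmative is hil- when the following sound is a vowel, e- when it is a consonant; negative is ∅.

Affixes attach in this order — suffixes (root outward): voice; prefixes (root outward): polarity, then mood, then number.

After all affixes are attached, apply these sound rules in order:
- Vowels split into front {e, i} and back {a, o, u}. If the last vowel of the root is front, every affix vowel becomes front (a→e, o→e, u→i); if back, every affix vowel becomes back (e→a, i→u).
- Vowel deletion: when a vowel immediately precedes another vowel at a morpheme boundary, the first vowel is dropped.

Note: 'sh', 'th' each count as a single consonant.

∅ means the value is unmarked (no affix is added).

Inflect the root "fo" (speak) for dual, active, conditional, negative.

polarity = negative: zero marking, form stays fo.
Attach mood conditional bush- → bushfo.
Attach number dual esh- → eshbushfo.
voice = active: zero marking, form stays eshbushfo.
Apply vowel harmony: eshbushfo → ashbushfo.
Vowel deletion: no change.

ashbushfo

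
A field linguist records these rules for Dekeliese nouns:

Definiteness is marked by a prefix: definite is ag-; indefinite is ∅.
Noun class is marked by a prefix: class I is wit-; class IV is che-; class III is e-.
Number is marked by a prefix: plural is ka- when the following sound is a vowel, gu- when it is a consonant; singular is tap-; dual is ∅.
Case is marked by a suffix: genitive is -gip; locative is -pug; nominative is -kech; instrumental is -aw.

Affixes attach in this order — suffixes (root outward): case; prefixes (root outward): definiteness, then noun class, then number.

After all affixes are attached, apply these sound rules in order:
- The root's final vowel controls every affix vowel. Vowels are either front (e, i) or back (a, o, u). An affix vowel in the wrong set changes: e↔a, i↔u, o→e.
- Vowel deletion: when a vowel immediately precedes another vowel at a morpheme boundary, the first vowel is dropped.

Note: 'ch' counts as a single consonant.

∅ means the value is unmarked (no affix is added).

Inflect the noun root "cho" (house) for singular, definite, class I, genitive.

tapwutagchogup

Attach definiteness definite ag- → agcho.
Attach case genitive -gip → agchogip.
Attach noun class class I wit- → witagchogip.
Attach number singular tap- → tapwitagchogip.
Apply vowel harmony: tapwitagchogip → tapwutagchogup.
Vowel deletion: no change.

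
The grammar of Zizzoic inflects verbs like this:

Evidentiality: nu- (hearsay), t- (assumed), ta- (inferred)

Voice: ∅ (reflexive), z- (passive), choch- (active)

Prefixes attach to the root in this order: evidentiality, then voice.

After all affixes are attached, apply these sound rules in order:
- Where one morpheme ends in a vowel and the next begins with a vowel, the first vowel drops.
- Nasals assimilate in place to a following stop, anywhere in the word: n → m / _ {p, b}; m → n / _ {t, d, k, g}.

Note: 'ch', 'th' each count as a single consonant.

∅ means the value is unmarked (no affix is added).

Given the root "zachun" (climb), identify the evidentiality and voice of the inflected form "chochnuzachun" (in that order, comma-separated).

Segment: choch-nu-zachun.
evidentiality: nu- → hearsay.
voice: choch- → active.

hearsay, active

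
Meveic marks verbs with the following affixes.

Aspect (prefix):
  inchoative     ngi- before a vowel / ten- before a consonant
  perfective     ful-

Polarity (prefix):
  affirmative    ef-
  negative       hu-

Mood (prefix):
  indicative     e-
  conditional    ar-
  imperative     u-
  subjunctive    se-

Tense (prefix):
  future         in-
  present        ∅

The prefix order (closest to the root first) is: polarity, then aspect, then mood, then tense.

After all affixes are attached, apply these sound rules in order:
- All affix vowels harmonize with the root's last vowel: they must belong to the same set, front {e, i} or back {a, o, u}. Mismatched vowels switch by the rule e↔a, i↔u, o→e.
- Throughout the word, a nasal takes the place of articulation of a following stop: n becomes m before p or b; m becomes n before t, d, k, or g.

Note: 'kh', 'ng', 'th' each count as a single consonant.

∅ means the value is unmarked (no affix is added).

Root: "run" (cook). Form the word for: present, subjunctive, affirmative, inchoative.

Attach polarity affirmative ef- → efrun.
Attach aspect inchoative ngi- (before vowel 'e') → ngiefrun.
Attach mood subjunctive se- → sengiefrun.
tense = present: zero marking, form stays sengiefrun.
Apply vowel harmony: sengiefrun → sanguafrun.
Nasal assimilation: no change.

sanguafrun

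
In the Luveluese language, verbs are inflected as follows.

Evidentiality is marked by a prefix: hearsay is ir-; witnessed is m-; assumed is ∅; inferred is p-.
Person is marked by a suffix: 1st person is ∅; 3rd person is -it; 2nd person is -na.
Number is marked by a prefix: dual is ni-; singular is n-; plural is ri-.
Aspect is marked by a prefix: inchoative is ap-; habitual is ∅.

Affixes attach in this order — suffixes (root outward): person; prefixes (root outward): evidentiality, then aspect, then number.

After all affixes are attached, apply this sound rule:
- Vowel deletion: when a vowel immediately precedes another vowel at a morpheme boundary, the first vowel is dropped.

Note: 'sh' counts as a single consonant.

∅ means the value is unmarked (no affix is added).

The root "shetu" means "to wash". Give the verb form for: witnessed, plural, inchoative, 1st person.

rapmshetu

Attach evidentiality witnessed m- → mshetu.
person = 1st person: zero marking, form stays mshetu.
Attach aspect inchoative ap- → apmshetu.
Attach number plural ri- → riapmshetu.
Apply vowel deletion: riapmshetu → rapmshetu.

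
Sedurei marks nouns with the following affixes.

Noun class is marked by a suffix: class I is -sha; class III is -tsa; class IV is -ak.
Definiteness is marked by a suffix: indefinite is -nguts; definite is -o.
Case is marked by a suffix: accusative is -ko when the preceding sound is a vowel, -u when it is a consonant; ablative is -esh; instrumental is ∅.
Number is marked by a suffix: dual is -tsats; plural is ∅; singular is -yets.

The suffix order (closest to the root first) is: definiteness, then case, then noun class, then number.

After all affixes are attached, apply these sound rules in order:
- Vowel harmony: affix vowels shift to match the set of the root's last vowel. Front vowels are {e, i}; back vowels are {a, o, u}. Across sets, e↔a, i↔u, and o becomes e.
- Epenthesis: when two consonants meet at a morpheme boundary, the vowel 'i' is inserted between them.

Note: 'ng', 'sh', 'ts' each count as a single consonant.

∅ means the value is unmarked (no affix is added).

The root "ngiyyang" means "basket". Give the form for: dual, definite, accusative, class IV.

Attach definiteness definite -o → ngiyyango.
Attach case accusative -ko (after vowel 'o') → ngiyyangoko.
Attach noun class class IV -ak → ngiyyangokoak.
Attach number dual -tsats → ngiyyangokoaktsats.
Vowel harmony: no change.
Apply epenthesis: ngiyyangokoaktsats → ngiyyangokoakitsats.

ngiyyangokoakitsats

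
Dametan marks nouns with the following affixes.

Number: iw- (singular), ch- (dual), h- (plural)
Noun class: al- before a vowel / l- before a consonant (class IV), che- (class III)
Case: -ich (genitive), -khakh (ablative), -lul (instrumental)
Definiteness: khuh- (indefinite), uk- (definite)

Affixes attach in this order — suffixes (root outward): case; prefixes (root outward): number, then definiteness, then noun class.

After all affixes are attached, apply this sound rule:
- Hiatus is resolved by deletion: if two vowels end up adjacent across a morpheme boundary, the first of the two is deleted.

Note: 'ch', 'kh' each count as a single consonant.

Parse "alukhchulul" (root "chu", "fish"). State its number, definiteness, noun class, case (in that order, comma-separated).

Segment: al-uk-h-chu-lul.
number: h- → plural.
definiteness: uk- → definite.
noun class: al/l- → class IV.
case: -lul → instrumental.

plural, definite, class IV, instrumental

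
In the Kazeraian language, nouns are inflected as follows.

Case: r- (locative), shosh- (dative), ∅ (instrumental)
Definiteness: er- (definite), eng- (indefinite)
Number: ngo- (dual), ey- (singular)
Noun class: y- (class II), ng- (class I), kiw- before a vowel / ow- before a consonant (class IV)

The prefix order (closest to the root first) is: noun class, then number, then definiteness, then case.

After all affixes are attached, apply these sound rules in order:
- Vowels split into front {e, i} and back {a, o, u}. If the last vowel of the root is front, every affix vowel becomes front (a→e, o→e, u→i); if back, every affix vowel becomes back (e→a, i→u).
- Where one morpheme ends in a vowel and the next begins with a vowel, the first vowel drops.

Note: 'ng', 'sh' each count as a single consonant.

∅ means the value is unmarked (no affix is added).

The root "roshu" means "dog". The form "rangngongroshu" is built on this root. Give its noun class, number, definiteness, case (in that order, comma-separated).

Segment: r-eng-ngo-ng-roshu.
noun class: ng- → class I.
number: ngo- → dual.
definiteness: eng- → indefinite.
case: r- → locative.

class I, dual, indefinite, locative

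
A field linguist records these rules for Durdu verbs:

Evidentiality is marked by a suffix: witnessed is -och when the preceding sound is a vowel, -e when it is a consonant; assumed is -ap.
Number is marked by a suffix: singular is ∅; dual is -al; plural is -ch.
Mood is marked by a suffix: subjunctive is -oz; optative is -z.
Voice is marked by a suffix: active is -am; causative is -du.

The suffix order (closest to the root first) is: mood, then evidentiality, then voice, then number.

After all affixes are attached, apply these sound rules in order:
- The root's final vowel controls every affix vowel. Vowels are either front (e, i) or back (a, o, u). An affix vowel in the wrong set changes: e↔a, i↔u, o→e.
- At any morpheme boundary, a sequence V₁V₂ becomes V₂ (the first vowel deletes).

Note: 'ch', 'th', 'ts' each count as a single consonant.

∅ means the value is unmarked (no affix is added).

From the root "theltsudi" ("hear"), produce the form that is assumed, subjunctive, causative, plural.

theltsudezepdich

Attach mood subjunctive -oz → theltsudioz.
Attach evidentiality assumed -ap → theltsudiozap.
Attach voice causative -du → theltsudiozapdu.
Attach number plural -ch → theltsudiozapduch.
Apply vowel harmony: theltsudiozapduch → theltsudiezepdich.
Apply vowel deletion: theltsudiezepdich → theltsudezepdich.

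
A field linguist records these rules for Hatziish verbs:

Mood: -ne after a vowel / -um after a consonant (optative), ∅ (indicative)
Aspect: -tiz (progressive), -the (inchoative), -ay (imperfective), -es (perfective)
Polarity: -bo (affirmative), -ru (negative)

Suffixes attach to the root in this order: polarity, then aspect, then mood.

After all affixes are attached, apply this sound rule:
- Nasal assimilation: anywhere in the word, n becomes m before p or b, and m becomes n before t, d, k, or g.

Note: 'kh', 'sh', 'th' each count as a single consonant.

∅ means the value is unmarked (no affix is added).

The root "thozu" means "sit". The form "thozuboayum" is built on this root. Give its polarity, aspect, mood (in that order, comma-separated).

Segment: thozu-bo-ay-um.
polarity: -bo → affirmative.
aspect: -ay → imperfective.
mood: -ne/um → optative.

affirmative, imperfective, optative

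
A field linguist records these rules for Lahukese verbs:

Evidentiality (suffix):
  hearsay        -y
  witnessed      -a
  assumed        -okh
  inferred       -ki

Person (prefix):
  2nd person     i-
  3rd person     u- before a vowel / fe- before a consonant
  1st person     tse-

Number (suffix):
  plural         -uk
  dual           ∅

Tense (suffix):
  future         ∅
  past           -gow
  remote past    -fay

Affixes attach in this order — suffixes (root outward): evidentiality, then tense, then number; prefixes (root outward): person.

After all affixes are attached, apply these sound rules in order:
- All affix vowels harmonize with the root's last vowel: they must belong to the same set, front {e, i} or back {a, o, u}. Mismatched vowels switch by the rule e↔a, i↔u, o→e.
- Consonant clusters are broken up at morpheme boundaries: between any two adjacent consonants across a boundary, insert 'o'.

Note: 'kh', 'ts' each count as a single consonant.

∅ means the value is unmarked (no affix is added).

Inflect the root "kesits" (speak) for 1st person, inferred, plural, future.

Attach person 1st person tse- → tsekesits.
Attach evidentiality inferred -ki → tsekesitski.
tense = future: zero marking, form stays tsekesitski.
Attach number plural -uk → tsekesitskiuk.
Apply vowel harmony: tsekesitskiuk → tsekesitskiik.
Apply epenthesis: tsekesitskiik → tsekesitsokiik.

tsekesitsokiik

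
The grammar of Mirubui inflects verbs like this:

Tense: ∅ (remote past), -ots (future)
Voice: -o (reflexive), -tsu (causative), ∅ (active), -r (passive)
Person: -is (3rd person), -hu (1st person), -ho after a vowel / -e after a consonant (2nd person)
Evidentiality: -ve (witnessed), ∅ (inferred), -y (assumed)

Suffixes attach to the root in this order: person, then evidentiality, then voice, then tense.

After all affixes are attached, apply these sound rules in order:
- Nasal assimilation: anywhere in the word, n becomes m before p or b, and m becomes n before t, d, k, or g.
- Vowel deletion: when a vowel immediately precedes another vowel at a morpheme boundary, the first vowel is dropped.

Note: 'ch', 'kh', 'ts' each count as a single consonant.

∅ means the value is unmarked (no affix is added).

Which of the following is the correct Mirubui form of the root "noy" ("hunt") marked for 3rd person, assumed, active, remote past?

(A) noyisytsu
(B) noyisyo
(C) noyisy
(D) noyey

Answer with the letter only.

C

Attach person 3rd person -is → noyis.
Attach evidentiality assumed -y → noyisy.
voice = active: zero marking, form stays noyisy.
tense = remote past: zero marking, form stays noyisy.
Nasal assimilation: no change.
Vowel deletion: no change.
So the correct form is noyisy, option (C).
(B) noyisyo is wrong: it uses reflexive instead of active for voice.
(D) noyey is wrong: it uses 2nd person instead of 3rd person for person.
(A) noyisytsu is wrong: it uses causative instead of active for voice.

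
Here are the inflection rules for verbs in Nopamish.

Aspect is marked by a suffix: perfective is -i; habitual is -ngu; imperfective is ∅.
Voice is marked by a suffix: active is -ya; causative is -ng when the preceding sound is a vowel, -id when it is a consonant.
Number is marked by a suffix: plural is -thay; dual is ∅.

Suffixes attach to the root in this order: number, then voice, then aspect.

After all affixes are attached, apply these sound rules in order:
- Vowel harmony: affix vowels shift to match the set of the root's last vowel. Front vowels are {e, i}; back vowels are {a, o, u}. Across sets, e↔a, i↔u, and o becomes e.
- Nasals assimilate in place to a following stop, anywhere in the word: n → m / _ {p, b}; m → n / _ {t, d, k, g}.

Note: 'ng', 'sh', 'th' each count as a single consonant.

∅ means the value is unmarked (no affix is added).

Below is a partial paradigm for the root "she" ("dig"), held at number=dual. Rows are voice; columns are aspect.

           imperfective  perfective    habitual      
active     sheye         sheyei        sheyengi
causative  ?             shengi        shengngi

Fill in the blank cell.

sheng

number = dual: zero marking, form stays she.
Attach voice causative -ng (after vowel 'e') → sheng.
aspect = imperfective: zero marking, form stays sheng.
Vowel harmony: no change.
Nasal assimilation: no change.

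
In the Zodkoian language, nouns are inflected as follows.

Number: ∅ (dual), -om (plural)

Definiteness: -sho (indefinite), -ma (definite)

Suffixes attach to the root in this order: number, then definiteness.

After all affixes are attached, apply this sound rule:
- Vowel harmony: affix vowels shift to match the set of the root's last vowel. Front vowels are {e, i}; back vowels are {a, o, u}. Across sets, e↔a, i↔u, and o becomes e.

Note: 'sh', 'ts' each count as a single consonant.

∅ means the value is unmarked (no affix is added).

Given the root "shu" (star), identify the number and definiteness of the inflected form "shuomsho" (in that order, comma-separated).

Segment: shu-om-sho.
number: -om → plural.
definiteness: -sho → indefinite.

plural, indefinite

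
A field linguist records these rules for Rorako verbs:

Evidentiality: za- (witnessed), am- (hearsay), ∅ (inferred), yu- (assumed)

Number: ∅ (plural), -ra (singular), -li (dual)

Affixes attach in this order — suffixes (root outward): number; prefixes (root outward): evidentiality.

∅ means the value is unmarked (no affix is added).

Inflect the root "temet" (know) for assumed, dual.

Attach number dual -li → temetli.
Attach evidentiality assumed yu- → yutemetli.

yutemetli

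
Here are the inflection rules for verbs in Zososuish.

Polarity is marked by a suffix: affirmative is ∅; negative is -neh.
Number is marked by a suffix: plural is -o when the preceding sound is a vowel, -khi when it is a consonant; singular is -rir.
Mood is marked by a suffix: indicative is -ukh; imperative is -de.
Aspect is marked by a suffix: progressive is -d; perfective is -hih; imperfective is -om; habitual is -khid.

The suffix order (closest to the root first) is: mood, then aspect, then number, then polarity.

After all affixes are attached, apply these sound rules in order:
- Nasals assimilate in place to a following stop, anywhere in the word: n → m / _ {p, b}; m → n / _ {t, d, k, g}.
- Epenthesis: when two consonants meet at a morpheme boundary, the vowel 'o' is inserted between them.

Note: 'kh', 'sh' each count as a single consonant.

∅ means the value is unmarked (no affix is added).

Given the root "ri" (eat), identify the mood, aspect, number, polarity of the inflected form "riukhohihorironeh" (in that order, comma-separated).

indicative, perfective, singular, negative

Segment: ri-ukh-hih-rir-neh.
mood: -ukh → indicative.
aspect: -hih → perfective.
number: -rir → singular.
polarity: -neh → negative.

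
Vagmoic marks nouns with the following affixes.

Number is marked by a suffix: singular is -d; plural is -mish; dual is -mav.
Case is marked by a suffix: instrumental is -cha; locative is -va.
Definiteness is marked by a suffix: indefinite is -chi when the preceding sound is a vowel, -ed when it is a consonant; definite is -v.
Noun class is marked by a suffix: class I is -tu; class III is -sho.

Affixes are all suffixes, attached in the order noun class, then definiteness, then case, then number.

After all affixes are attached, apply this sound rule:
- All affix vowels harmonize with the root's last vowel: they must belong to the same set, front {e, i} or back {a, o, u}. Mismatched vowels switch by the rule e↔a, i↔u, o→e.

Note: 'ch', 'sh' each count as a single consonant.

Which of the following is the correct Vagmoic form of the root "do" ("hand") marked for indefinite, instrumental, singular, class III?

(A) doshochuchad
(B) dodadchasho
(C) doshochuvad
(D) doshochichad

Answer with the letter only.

A

Attach noun class class III -sho → dosho.
Attach definiteness indefinite -chi (after vowel 'o') → doshochi.
Attach case instrumental -cha → doshochicha.
Attach number singular -d → doshochichad.
Apply vowel harmony: doshochichad → doshochuchad.
So the correct form is doshochuchad, option (A).
(B) dodadchasho is wrong: it has the affixes in the wrong order.
(D) doshochichad is wrong: it fails to apply the sound rule(s).
(C) doshochuvad is wrong: it uses locative instead of instrumental for case.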